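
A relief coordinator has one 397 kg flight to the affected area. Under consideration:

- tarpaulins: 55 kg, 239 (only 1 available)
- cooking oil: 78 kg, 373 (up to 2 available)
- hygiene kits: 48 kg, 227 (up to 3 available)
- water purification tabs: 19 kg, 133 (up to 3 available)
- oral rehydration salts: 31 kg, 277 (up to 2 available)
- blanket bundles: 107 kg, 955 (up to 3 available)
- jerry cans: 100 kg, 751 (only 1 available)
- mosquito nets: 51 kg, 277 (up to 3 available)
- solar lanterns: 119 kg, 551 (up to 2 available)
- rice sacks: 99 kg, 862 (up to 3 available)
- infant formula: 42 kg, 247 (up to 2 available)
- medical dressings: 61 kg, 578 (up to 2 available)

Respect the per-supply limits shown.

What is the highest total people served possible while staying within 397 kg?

3534

Ranking by ratio (people served/kg): medical dressings 9.48, oral rehydration salts 8.94, blanket bundles 8.93, rice sacks 8.71.
A density-first pass picks 2×oral rehydration salts + blanket bundles + rice sacks + 2×medical dressings — 3527 at 390 kg.
Dropping oral rehydration salts and medical dressings frees 92 kg; slotting in rice sacks (99 kg) lifts the total to 3534 at 397 kg.
Nothing else within 397 kg beats 3534.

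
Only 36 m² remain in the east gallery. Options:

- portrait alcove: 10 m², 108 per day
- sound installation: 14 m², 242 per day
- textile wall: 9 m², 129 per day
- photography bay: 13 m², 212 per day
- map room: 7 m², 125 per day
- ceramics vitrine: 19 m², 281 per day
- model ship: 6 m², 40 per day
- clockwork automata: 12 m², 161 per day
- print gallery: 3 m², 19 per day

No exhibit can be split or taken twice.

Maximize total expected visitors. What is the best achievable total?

Density check — map room 17.86, sound installation 17.29, photography bay 16.31 are the best per m².
A density-first pass picks sound installation + photography bay + map room — 579 at 34 m².
Dropping map room frees 7 m²; slotting in textile wall (9 m²) lifts the total to 583 at 36 m².
Runner-up sound installation + photography bay + map room tops out at 579.

583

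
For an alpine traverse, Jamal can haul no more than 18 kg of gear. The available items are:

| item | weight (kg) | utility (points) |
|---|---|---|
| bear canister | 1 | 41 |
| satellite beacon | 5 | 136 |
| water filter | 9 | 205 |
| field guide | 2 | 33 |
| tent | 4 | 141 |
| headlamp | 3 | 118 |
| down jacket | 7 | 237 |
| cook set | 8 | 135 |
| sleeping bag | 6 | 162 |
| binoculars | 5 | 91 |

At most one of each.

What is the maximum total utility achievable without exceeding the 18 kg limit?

581

Density check — bear canister 41.00, headlamp 39.33, tent 35.25, down jacket 33.86 are the best per kg.
Filling by ratio: bear canister + field guide + tent + headlamp + down jacket for 570, with 1 kg left unused.
Replace field guide and headlamp with sleeping bag: the trade gains 11 net, giving 581 at 18 kg.
No other feasible combination exceeds 581.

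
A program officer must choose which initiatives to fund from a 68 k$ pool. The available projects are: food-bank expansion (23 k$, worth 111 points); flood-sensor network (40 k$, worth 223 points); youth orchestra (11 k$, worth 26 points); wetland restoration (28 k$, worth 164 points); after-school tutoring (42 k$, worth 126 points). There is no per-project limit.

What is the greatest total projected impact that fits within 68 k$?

Density check — wetland restoration 5.86, flood-sensor network 5.58, food-bank expansion 4.83, after-school tutoring 3.00 are the best per k$.
Taking the top-ratio projects first gives youth orchestra + 2×wetland restoration for 354 (67 k$).
Dropping youth orchestra and wetland restoration frees 39 k$; slotting in flood-sensor network (40 k$) lifts the total to 387 at 68 k$.

387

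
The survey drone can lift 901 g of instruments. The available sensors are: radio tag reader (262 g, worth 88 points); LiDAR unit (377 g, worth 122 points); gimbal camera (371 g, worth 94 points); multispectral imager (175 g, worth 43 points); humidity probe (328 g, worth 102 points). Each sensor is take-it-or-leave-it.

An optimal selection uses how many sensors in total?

Optimal total is 267.
LiDAR unit + multispectral imager + humidity probe hits 267 at 880 g.
All optima have 3 sensors.

3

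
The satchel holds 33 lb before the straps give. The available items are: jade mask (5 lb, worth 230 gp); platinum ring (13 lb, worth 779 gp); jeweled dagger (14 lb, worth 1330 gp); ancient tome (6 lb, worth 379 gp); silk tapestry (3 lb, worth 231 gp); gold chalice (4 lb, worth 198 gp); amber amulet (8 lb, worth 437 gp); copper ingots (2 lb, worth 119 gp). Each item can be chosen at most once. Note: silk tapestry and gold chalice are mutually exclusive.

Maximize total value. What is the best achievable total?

2496

Best packing: jeweled dagger + ancient tome + silk tapestry + amber amulet + copper ingots — 33 lb, 2496 total.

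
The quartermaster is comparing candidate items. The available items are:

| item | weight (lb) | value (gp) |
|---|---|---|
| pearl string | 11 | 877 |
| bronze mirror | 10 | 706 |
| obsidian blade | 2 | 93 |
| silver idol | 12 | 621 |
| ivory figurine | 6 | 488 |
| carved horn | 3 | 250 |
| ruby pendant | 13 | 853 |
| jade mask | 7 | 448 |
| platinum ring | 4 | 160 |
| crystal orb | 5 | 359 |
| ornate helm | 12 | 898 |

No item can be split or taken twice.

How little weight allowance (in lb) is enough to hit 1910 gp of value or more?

Minimise lb subject to total value ≥ 1910.
pearl string + ivory figurine + carved horn + crystal orb: 1974 value at 25 lb.
Below 25 lb the best achievable stays under 1910.

25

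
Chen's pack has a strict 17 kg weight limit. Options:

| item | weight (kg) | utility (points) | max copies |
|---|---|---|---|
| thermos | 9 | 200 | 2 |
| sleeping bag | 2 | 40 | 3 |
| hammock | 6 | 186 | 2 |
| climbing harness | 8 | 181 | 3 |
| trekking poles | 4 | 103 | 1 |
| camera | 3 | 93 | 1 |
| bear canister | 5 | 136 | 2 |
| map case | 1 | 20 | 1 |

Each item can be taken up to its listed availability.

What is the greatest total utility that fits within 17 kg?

508

Density check — hammock 31.00, camera 31.00, bear canister 27.20 are the best per kg.
A density-first pass picks sleeping bag + 2×hammock + camera — 505 at 17 kg.
Dropping sleeping bag and camera frees 5 kg; slotting in bear canister (5 kg) lifts the total to 508 at 17 kg.
No other feasible combination exceeds 508.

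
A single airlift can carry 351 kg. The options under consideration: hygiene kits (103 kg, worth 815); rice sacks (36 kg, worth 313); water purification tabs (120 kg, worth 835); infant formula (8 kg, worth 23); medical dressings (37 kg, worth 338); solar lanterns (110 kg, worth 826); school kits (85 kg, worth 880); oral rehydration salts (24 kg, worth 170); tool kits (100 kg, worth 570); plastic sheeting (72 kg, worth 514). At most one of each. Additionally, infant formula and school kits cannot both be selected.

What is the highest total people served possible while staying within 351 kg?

2880

Taking rice sacks + water purification tabs + medical dressings + school kits + plastic sheeting: 350 kg used, 2880 in people served.
The closest alternative, rice sacks + medical dressings + solar lanterns + school kits + plastic sheeting, reaches only 2871.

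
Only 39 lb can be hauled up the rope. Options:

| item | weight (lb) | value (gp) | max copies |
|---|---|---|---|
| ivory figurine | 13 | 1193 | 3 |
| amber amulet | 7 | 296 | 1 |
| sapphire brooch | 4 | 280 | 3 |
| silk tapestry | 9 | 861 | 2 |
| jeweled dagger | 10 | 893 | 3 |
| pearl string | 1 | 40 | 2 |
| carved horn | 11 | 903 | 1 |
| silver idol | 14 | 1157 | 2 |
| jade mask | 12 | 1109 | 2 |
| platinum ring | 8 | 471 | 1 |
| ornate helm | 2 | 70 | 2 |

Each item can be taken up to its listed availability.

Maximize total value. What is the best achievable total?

A density-first pass picks 2×sapphire brooch + 2×silk tapestry + pearl string + jade mask — 3431 at 39 lb.
A better packing is 3×ivory figurine: 39 lb, total 3579.

3579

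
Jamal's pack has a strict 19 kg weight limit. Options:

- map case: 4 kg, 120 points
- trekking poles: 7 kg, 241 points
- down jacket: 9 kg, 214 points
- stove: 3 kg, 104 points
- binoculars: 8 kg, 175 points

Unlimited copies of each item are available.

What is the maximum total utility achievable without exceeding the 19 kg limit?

657

Ranking by ratio (utility/kg): stove 34.67, trekking poles 34.43, map case 30.00, down jacket 23.78.
A density-first pass picks 6×stove — 624 at 18 kg.
Replace 2×stove with trekking poles: the trade gains 33 net, giving 657 at 19 kg.
Nothing else within 19 kg beats 657.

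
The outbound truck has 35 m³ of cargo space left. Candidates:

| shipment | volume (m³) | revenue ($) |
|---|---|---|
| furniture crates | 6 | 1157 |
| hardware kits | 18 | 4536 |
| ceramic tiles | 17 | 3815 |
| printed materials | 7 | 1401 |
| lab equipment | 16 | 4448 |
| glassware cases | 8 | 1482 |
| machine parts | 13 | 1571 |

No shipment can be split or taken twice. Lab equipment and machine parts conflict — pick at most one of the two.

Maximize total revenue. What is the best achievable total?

Hardware kits + lab equipment uses 34 of the 35 m³ and totals 8984.
An exhaustive check of the 128 subsets confirms 8984.

8984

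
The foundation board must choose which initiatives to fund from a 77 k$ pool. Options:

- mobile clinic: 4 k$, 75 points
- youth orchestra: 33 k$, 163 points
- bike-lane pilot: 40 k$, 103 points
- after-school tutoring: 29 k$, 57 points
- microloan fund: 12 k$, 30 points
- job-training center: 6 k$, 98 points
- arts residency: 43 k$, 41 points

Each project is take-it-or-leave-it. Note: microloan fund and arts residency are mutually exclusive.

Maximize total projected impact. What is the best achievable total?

Density check — mobile clinic 18.75, job-training center 16.33, youth orchestra 4.94 are the best per k$.
Taking the top-ratio projects first gives mobile clinic + youth orchestra + microloan fund + job-training center for 366 (55 k$).
Dropping microloan fund frees 12 k$; slotting in after-school tutoring (29 k$) lifts the total to 393 at 72 k$.
An exhaustive check of the 128 subsets confirms 393.

393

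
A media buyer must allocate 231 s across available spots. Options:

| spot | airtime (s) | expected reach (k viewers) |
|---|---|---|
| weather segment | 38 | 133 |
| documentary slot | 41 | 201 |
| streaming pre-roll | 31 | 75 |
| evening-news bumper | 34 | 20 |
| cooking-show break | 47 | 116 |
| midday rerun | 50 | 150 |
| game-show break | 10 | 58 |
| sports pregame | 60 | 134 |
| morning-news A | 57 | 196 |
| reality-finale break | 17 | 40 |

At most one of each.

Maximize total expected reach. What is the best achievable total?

813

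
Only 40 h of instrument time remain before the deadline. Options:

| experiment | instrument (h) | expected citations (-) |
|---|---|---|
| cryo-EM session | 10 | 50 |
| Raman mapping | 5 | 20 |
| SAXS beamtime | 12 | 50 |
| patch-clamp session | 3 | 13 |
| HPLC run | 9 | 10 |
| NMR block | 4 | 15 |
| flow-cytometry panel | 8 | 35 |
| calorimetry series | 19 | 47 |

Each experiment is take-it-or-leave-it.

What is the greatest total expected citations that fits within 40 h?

170

Ranking by ratio (expected citations/h): cryo-EM session 5.00, flow-cytometry panel 4.38, patch-clamp session 4.33.
Greedy by ratio would take cryo-EM session + Raman mapping + SAXS beamtime + patch-clamp session + flow-cytometry panel: 38 h used, total 168.
The 3 h tied up in patch-clamp session is better spent on NMR block — total rises to 170 (39 h).
That's the maximum — no swap from here does better than 170.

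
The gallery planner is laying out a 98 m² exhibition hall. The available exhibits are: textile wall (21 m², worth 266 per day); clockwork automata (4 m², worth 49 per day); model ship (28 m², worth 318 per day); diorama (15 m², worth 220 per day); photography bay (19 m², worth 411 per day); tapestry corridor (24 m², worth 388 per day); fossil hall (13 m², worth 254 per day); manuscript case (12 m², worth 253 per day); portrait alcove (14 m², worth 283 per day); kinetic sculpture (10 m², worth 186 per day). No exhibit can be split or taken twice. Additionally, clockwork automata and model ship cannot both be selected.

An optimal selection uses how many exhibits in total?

The maximum expected visitors within 98 m² is 1824.
For example clockwork automata + photography bay + tapestry corridor + fossil hall + manuscript case + portrait alcove + kinetic sculpture achieves it, using 96 m².
All optima have 7 exhibits.

7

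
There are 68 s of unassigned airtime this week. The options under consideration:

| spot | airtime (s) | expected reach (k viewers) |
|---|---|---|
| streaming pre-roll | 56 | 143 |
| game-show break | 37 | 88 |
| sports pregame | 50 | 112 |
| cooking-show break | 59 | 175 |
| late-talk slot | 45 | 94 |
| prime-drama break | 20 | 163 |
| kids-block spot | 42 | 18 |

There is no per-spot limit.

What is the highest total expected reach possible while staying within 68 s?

3×prime-drama break uses 60 of the 68 s and totals 489.
Nothing else within 68 s beats 489.

489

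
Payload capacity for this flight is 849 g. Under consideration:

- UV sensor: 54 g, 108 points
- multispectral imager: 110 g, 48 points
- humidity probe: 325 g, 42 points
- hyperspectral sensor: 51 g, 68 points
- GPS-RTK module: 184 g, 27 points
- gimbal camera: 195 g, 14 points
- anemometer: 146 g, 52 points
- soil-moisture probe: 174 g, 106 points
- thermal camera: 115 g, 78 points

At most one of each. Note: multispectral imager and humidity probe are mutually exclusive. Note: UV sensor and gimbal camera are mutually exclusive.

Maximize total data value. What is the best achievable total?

487

UV sensor + multispectral imager + hyperspectral sensor + GPS-RTK module + anemometer + soil-moisture probe + thermal camera uses 834 of the 849 g and totals 487.
Runner-up UV sensor + multispectral imager + hyperspectral sensor + anemometer + soil-moisture probe + thermal camera tops out at 460.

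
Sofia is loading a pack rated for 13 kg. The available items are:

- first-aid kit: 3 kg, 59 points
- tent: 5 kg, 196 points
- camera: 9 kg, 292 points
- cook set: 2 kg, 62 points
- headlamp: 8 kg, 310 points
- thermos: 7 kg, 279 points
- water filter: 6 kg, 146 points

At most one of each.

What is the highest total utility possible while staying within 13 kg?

Greedy by ratio would take tent + thermos: 12 kg used, total 475.
The 7 kg tied up in thermos is better spent on headlamp — total rises to 506 (13 kg).

506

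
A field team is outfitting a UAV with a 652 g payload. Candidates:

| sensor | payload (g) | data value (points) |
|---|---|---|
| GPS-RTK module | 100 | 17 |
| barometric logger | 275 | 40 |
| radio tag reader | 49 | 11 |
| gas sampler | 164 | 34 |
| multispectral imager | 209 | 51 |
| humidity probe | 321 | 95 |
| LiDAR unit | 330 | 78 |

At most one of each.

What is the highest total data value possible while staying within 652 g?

Taking the top-ratio sensors first gives radio tag reader + multispectral imager + humidity probe for 157 (579 g).
Replace radio tag reader and multispectral imager with LiDAR unit: the trade gains 16 net, giving 173 at 651 g.
The closest alternative, GPS-RTK module + multispectral imager + humidity probe, reaches only 163.

173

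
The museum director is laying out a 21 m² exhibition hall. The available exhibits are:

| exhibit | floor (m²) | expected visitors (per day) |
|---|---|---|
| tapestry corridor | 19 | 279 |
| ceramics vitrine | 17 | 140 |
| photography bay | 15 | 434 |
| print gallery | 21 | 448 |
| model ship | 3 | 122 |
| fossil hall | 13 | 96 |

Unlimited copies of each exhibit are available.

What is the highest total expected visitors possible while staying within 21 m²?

The ratio ordering already packs tightly: 7×model ship, 21 m², 854.

854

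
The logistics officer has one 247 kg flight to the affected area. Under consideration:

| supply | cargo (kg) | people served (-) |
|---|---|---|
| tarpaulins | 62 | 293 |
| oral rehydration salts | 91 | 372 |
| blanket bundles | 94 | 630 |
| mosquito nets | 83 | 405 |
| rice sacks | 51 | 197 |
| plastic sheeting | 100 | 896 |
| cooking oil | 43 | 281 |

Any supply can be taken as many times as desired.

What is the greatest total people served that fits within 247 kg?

2073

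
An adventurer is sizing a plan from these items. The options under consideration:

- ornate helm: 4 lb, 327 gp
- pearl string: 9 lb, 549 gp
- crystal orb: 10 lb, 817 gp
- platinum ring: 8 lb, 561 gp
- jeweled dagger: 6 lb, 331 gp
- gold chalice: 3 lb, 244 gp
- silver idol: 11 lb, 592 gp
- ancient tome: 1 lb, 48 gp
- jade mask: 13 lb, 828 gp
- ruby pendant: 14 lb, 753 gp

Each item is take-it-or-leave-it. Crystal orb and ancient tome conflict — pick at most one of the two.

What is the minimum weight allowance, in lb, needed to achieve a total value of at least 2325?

34

Minimise lb subject to total value ≥ 2325.
ornate helm + pearl string + crystal orb + platinum ring + gold chalice: 2498 value at 34 lb.
No combination under 34 lb hits 2325.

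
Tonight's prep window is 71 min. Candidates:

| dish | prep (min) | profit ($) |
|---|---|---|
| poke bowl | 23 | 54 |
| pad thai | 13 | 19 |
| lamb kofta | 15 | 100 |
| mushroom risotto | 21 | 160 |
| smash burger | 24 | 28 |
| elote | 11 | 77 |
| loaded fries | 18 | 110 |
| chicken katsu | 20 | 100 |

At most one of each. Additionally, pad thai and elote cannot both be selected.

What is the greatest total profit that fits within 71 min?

By profit per min: mushroom risotto 7.62, elote 7.00, lamb kofta 6.67, loaded fries 6.11 lead.
Taking lamb kofta + mushroom risotto + elote + loaded fries: 65 min used, 447 in profit.
Mushroom risotto + elote + loaded fries + chicken katsu matches that 447 at 70 min; no feasible combination exceeds it.

447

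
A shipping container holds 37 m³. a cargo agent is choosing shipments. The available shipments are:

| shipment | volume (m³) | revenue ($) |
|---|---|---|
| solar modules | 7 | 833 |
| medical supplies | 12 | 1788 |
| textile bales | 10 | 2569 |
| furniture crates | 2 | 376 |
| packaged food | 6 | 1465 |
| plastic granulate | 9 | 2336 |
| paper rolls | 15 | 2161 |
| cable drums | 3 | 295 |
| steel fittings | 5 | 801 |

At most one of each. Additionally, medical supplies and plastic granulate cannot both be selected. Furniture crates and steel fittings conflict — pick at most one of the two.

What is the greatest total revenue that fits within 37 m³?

By revenue per m³: plastic granulate 259.56, textile bales 256.90, packaged food 244.17 lead.
Taking solar modules + textile bales + packaged food + plastic granulate + steel fittings: 37 m³ used, 8004 in revenue.

8004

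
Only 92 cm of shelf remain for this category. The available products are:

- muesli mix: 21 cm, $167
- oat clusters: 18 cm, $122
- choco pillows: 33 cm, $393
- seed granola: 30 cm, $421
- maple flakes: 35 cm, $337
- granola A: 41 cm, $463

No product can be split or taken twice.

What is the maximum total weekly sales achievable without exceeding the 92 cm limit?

Taking the top-ratio products first gives muesli mix + choco pillows + seed granola for 981 (84 cm).
Dropping choco pillows frees 33 cm; slotting in granola A (41 cm) lifts the total to 1051 at 92 cm.
That's the maximum — no swap from here does better than 1051.

1051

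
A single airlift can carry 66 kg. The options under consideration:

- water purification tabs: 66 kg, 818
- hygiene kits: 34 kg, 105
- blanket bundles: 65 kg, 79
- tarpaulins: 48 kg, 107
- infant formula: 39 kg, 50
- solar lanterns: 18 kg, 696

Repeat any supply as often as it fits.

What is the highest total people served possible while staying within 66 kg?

The ratio ordering already packs tightly: 3×solar lanterns, 54 kg, 2088.
The spare 12 kg is too small for any remaining supply, and no exchange beats 2088.

2088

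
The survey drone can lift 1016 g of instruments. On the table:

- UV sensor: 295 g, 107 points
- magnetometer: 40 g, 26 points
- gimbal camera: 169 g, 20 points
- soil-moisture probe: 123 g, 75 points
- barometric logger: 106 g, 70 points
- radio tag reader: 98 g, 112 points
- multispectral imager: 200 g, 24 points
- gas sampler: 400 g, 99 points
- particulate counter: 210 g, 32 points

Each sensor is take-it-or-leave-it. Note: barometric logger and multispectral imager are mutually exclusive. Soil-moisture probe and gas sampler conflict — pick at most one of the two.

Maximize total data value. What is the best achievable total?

422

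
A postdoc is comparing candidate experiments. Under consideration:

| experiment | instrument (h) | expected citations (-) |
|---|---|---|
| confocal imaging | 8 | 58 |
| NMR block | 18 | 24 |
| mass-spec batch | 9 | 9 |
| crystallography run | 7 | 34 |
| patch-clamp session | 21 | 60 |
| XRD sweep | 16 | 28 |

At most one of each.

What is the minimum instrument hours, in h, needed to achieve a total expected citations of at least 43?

Minimise h subject to total expected citations ≥ 43.
Taking confocal imaging gives 58 (≥ 43) for 8 h.
Below 8 h the best achievable stays under 43.

8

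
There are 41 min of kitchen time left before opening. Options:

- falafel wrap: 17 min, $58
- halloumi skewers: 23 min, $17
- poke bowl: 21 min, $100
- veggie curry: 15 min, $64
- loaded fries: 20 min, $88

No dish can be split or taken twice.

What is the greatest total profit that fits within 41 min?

Ranking by ratio (profit/min): poke bowl 4.76, loaded fries 4.40, veggie curry 4.27, falafel wrap 3.41.
Taking poke bowl + loaded fries: 41 min used, 188 in profit.
No other feasible combination exceeds 188.

188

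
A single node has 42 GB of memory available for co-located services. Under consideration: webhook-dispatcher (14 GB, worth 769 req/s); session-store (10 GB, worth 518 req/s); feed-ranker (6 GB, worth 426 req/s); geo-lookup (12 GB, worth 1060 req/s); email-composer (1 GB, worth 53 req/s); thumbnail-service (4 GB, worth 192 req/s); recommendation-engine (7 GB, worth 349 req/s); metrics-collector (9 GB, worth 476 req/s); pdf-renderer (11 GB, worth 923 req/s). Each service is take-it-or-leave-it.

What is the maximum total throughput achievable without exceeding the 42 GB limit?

Taking the top-ratio services first gives feed-ranker + geo-lookup + email-composer + metrics-collector + pdf-renderer for 2938 (39 GB).
The 1 GB tied up in email-composer is better spent on thumbnail-service — total rises to 3077 (42 GB).
Nothing else within 42 GB beats 3077.

3077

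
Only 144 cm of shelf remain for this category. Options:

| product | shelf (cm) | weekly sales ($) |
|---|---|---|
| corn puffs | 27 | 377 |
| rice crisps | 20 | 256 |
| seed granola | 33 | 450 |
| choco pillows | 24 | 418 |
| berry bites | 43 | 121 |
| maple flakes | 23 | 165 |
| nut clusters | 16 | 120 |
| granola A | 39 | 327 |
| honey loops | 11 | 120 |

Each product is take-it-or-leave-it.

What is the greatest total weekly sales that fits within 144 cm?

1828

Filling by ratio: corn puffs + rice crisps + seed granola + choco pillows + nut clusters + honey loops for 1741, with 13 cm left unused.
Dropping nut clusters and honey loops frees 27 cm; slotting in granola A (39 cm) lifts the total to 1828 at 143 cm.
Every other selection either busts 144 cm or fails to beat 1828.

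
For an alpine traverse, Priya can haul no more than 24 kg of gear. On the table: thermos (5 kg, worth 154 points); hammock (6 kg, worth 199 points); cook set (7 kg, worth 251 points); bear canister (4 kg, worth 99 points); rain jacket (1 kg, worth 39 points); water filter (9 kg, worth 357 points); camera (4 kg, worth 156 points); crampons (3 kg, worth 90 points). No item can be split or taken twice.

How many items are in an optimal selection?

5

Best achievable utility is 893.
cook set + rain jacket + water filter + camera + crampons hits 893 at 24 kg.
All optima have 5 items.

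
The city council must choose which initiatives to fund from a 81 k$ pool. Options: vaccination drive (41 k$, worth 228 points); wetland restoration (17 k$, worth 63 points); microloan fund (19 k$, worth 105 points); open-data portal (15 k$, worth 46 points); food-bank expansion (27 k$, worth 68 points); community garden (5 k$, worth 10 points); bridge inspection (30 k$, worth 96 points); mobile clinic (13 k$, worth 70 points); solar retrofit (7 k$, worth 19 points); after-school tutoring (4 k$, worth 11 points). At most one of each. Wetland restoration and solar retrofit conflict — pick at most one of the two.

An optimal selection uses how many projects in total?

4

The maximum projected impact within 81 k$ is 422.
vaccination drive + microloan fund + mobile clinic + solar retrofit hits 422 at 80 k$.
Any selection reaching 422 contains exactly 4 projects.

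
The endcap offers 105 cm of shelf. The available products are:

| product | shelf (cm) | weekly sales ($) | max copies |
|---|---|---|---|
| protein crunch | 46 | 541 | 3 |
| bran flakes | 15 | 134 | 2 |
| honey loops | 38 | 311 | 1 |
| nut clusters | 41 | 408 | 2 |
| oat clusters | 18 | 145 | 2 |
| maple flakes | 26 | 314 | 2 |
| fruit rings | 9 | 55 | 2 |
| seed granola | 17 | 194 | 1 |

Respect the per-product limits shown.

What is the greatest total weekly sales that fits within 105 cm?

By weekly sales per cm: maple flakes 12.08, protein crunch 11.76, seed granola 11.41, nut clusters 9.95 lead.
The ratio heuristic lands on protein crunch + 2×maple flakes (1169) but leaves 7 cm idle.
Dropping maple flakes frees 26 cm; slotting in bran flakes + seed granola (32 cm) lifts the total to 1183 at 104 cm.
No other feasible combination exceeds 1183.

1183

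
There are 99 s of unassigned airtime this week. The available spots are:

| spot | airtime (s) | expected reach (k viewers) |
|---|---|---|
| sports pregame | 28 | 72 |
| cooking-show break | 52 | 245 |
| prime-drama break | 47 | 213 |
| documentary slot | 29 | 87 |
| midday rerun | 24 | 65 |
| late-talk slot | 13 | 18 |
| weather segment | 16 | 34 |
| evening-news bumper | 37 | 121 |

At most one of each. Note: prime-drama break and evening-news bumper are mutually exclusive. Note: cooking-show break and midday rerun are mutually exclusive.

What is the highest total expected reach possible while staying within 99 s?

Cooking-show break + prime-drama break uses 99 of the 99 s and totals 458.

458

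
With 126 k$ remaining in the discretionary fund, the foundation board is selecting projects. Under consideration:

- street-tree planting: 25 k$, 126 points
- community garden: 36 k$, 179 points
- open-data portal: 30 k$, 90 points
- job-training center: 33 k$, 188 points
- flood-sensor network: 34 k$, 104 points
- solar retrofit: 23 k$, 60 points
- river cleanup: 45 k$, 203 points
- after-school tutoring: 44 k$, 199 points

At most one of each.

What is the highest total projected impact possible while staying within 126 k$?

590

Taking the top-ratio projects first gives street-tree planting + community garden + open-data portal + job-training center for 583 (124 k$).
Using the slack differently, job-training center + river cleanup + after-school tutoring comes to 590 at 122 k$.
Runner-up street-tree planting + community garden + open-data portal + job-training center tops out at 583.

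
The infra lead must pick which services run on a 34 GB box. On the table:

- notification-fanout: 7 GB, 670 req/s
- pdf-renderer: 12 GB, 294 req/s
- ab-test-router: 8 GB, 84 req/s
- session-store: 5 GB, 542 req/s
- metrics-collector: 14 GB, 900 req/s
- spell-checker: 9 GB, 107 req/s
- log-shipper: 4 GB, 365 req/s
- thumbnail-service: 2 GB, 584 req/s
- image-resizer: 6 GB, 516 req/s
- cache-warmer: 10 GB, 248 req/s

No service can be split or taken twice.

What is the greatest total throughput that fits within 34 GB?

3212

Greedy by ratio would take notification-fanout + session-store + log-shipper + thumbnail-service + image-resizer + cache-warmer: 34 GB used, total 2925.
Dropping log-shipper and cache-warmer frees 14 GB; slotting in metrics-collector (14 GB) lifts the total to 3212 at 34 GB.
The closest alternative, notification-fanout + session-store + metrics-collector + log-shipper + thumbnail-service, reaches only 3061.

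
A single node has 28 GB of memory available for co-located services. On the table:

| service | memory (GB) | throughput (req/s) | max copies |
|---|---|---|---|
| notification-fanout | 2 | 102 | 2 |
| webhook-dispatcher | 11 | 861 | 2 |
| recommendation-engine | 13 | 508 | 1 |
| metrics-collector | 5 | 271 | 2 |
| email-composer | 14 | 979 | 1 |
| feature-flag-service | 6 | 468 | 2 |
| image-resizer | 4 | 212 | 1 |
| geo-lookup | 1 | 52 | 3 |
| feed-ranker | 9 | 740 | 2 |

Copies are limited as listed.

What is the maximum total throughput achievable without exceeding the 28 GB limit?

Greedy by ratio would take feature-flag-service + image-resizer + 2×feed-ranker: 28 GB used, total 2160.
Replace image-resizer and 2×feed-ranker with 2×webhook-dispatcher: the trade gains 30 net, giving 2190 at 28 GB.
Every other selection either busts 28 GB or exceeds an availability limit or fails to beat 2190.

2190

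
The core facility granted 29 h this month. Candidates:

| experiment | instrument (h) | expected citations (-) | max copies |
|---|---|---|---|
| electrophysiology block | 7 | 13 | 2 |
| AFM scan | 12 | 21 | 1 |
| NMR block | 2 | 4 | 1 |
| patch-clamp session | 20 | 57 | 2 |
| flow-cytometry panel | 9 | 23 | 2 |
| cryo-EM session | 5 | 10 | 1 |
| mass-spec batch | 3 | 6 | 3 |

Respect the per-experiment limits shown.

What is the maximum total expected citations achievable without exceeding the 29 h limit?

80

The ratio ordering already packs tightly: patch-clamp session + flow-cytometry panel, 29 h, 80.
Every other selection either busts 29 h or exceeds an availability limit or fails to beat 80.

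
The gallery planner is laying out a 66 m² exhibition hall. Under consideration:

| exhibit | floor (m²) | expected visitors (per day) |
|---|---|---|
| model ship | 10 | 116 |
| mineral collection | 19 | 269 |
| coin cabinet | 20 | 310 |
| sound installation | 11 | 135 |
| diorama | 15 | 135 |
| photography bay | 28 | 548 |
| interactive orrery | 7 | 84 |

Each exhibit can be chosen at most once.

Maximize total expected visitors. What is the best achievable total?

1077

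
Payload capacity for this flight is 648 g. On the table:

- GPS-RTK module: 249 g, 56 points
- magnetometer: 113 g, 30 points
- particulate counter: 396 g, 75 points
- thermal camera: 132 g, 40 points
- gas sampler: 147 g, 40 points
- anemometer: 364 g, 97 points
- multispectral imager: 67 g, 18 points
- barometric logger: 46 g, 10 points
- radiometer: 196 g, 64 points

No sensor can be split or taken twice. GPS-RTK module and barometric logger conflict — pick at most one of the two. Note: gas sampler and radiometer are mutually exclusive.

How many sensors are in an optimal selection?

3

Optimal total is 179.
anemometer + multispectral imager + radiometer hits 179 at 627 g.
All optima have 3 sensors.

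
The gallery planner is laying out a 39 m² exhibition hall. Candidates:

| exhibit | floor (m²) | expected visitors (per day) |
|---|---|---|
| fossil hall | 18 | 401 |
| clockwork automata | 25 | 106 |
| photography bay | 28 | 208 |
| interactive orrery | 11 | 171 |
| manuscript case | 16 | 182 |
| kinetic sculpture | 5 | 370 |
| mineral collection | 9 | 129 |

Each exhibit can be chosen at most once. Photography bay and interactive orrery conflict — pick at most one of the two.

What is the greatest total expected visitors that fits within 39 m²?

Density check — kinetic sculpture 74.00, fossil hall 22.28, interactive orrery 15.55, mineral collection 14.33 are the best per m².
Filling by ratio: fossil hall + interactive orrery + kinetic sculpture for 942, with 5 m² left unused.
The 11 m² tied up in interactive orrery is better spent on manuscript case — total rises to 953 (39 m²).
That's the maximum — no feasible swap from here does better than 953.

953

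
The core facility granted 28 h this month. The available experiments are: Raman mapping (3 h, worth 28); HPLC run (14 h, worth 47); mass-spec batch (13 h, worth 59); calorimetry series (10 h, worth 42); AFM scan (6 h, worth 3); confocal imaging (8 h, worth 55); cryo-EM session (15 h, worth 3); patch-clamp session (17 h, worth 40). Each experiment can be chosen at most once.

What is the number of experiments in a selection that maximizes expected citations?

Best achievable expected citations is 142.
Raman mapping + mass-spec batch + confocal imaging hits 142 at 24 h.
Any selection reaching 142 contains exactly 3 experiments.

3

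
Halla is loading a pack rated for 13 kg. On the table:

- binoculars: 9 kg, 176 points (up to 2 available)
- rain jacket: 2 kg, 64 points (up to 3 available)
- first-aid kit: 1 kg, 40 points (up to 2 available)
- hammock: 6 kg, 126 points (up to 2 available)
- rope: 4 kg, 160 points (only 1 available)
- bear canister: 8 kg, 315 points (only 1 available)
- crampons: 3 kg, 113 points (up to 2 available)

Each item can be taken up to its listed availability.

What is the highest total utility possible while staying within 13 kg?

515

A density-first pass picks 2×first-aid kit + rope + 2×crampons — 466 at 12 kg.
Dropping first-aid kit and 2×crampons frees 7 kg; slotting in bear canister (8 kg) lifts the total to 515 at 13 kg.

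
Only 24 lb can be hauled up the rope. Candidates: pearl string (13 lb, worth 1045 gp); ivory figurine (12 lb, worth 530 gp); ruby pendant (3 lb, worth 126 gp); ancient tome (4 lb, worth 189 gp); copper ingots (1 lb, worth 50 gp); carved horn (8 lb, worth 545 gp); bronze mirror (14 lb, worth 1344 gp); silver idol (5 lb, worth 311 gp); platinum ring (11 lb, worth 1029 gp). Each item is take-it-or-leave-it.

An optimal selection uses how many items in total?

Best achievable value is 2074.
One optimal bundle: pearl string + platinum ring (24 lb).
Any selection reaching 2074 contains exactly 2 items.

2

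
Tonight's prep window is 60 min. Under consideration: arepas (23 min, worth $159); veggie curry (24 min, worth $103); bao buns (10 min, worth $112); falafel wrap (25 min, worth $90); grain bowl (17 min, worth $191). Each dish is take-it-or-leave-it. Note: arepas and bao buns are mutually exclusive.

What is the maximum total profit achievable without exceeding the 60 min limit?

By profit per min: grain bowl 11.24, bao buns 11.20, arepas 6.91, veggie curry 4.29 lead.
Best packing: veggie curry + bao buns + grain bowl — 51 min, 406 total.
Next best is bao buns + falafel wrap + grain bowl at 393 (52 min) — short by 13.

406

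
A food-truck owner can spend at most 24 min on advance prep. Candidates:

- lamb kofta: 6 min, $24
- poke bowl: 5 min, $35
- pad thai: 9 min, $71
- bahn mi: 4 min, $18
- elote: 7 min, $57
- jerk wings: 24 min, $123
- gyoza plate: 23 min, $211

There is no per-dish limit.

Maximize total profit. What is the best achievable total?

211

Ranking by ratio (profit/min): gyoza plate 9.17, elote 8.14, pad thai 7.89.
Gyoza plate uses 23 of the 24 min and totals 211.
Every other selection either busts 24 min or fails to beat 211.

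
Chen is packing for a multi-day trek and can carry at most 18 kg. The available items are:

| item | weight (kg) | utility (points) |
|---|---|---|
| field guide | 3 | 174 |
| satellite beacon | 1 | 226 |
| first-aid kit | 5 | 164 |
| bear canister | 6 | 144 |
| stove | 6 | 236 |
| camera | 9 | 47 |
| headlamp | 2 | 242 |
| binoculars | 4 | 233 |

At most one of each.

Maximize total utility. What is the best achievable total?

1111

The ratio ordering already packs tightly: field guide + satellite beacon + stove + headlamp + binoculars, 16 kg, 1111.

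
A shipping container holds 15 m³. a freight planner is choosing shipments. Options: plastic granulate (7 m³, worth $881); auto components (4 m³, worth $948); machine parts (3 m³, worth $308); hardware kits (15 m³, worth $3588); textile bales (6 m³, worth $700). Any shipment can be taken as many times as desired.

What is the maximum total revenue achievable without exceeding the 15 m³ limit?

3588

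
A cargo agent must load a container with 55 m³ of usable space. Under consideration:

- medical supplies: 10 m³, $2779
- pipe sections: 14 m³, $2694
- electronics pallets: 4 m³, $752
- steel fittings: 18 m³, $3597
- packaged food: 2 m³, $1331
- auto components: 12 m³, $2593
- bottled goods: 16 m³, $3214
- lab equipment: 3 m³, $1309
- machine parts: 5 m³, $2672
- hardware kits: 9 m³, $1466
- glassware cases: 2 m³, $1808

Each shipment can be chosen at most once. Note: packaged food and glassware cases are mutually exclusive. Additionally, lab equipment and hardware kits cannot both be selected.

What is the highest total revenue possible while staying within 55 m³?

15510

Taking medical supplies + electronics pallets + steel fittings + auto components + lab equipment + machine parts + glassware cases: 54 m³ used, 15510 in revenue.
That's the maximum — no feasible swap from here does better than 15510.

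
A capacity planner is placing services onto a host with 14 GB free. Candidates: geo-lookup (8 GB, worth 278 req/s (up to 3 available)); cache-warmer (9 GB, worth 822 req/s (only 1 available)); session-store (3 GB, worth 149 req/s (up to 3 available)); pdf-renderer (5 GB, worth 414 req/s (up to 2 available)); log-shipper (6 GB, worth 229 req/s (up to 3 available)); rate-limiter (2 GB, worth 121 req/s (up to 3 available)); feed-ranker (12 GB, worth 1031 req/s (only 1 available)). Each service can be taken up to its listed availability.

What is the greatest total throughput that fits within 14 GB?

1236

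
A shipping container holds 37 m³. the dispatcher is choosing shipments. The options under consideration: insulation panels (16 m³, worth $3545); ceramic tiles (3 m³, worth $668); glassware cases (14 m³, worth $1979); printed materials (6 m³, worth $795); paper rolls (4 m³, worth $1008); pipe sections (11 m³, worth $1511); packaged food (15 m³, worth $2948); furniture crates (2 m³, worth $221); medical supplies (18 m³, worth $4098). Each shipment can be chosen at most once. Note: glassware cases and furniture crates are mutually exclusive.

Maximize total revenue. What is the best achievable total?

Filling by ratio: ceramic tiles + paper rolls + pipe sections + medical supplies for 7285, with 1 m³ left unused.
The 15 m³ tied up in paper rolls and pipe sections is better spent on insulation panels — total rises to 8311 (37 m³).
Next best is paper rolls + packaged food + medical supplies at 8054 (37 m³) — short by 257.

8311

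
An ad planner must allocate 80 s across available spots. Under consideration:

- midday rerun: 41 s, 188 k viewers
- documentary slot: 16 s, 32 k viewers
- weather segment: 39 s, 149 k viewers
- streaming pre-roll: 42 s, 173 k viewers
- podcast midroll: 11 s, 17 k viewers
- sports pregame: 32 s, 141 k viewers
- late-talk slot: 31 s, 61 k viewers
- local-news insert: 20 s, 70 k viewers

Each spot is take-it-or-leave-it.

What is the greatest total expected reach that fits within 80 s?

337

Taking the top-ratio spots first gives midday rerun + sports pregame for 329 (73 s).
The 32 s tied up in sports pregame is better spent on weather segment — total rises to 337 (80 s).
No other feasible combination exceeds 337.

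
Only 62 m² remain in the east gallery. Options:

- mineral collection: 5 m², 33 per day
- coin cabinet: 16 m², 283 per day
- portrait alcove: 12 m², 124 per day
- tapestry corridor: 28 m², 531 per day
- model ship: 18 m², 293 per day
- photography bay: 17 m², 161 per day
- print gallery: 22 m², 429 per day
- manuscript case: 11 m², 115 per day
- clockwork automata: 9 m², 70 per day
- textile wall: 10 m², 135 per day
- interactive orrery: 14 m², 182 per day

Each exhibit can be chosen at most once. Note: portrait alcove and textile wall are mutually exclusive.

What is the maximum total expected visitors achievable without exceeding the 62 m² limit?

Ranking by ratio (expected visitors/m²): print gallery 19.50, tapestry corridor 18.96, coin cabinet 17.69.
The ratio heuristic lands on tapestry corridor + print gallery + textile wall (1095) but leaves 2 m² idle.
Replace print gallery and textile wall with coin cabinet + model ship: the trade gains 12 net, giving 1107 at 62 m².

1107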